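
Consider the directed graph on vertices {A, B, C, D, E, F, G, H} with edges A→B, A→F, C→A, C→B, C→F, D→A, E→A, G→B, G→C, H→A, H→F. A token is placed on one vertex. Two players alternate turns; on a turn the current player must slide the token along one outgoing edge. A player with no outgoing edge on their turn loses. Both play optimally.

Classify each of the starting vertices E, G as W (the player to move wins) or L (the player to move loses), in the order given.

E: L, G: W

Build the W/L table. Terminal = L. A non-terminal position is W if it has a move to some L; otherwise it is L.
Every edge goes from a vertex to one that appears earlier in the order B, F, A, C, D, H, E, G, so processing vertices in that order labels each vertex after all of its successors.
B: no outgoing edge → L
F: no outgoing edge → L
A: →F(L), so W
C: →F(L), so W
D: →A(W) only, which is W, so L
H: →F(L), so W
E: →A(W) only, which is W, so L
G: →B(L), so W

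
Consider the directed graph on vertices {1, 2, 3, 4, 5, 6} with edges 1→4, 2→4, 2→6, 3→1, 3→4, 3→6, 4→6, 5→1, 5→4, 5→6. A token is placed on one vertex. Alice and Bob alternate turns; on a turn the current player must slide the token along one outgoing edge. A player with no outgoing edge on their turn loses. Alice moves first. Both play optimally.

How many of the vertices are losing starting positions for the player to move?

Build the W/L table. Terminal = L. A non-terminal position is W if it has a move to some L; otherwise it is L.
Every edge goes from a vertex to one that appears earlier in the order 6, 4, 1, 2, 5, 3, so processing vertices in that order labels each vertex after all of its successors.
6: no outgoing edge → L
4: can move to 6, which is L ⇒ W
1: the only move is to 4(W), a W ⇒ L
2: can move to 6, which is L ⇒ W
5: can move to 1, which is L ⇒ W
3: can move to 1, which is L ⇒ W
The L vertices are 1, 6; that is 2 in all.

2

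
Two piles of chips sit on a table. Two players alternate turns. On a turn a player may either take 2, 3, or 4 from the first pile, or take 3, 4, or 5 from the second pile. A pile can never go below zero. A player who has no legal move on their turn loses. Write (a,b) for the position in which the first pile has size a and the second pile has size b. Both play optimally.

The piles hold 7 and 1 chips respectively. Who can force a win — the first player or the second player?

The second player wins.

Classify positions by backward induction: terminal positions (no move available) are L. From any other position, the mover wins iff some move reaches an L.
No move ever increases a pile, so every position that can arise here has a ≤ 7 and b ≤ 1; it is enough to label the cells with 0 ≤ a ≤ 7 and 0 ≤ b ≤ 1.
Every move lowers a or b (never raises either), so fill the grid row by row in increasing a, and left to right within a row: each cell's successors are then already labelled.
      b=0  b=1
a=0:    L    L
a=1:    L    L
a=2:    W    W
a=3:    W    W
a=4:    W    W
a=5:    W    W
a=6:    L    L
a=7:    L    L
Cells with no legal move (terminal, hence L): (0,0), (0,1), (1,0), (1,1).
The remaining L cells, each justified by listing all of its moves:
(6,0): L (options (4,0)(W), (3,0)(W), (2,0)(W) are all W)
(6,1): L (options (4,1)(W), (3,1)(W), (2,1)(W) are all W)
(7,0): L (options (5,0)(W), (4,0)(W), (3,0)(W) are all W)
(7,1): L (options (5,1)(W), (4,1)(W), (3,1)(W) are all W)
Every other cell has at least one move into one of the L cells above, so it is W.
Every move from (7,1) reaches a W position, so the mover loses.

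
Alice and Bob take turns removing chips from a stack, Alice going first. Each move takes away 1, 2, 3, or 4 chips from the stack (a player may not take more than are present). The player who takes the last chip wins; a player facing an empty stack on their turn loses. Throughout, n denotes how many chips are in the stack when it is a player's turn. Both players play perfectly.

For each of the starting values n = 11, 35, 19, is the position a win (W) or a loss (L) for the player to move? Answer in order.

11: W, 35: L, 19: W

Classify positions by backward induction: terminal positions (no move available) are L. From any other position, the mover wins iff some move reaches an L.
n=0: no move → L
n=1: reaches L-position 0 → W
n=2: reaches L-position 0 → W
n=3: reaches L-position 0 → W
n=4: reaches L-position 0 → W
n=5: only reaches 4(W), 3(W), 2(W), 1(W), all W → L
n=6: reaches L-position 5 → W
n=7: reaches L-position 5 → W
n=8: reaches L-position 5 → W
n=9: reaches L-position 5 → W
n=10: only reaches 9(W), 8(W), 7(W), 6(W), all W → L
n=11: reaches L-position 10 → W
n=12: reaches L-position 10 → W
n=13: reaches L-position 10 → W
n=14: reaches L-position 10 → W
n=15: only reaches 14(W), 13(W), 12(W), 11(W), all W → L
n=16: reaches L-position 15 → W
n=17: reaches L-position 15 → W
n=18: reaches L-position 15 → W
n=19: reaches L-position 15 → W
n=20: only reaches 19(W), 18(W), 17(W), 16(W), all W → L
n=21: reaches L-position 20 → W
n=22: reaches L-position 20 → W
n=23: reaches L-position 20 → W
n=24: reaches L-position 20 → W
n=25: only reaches 24(W), 23(W), 22(W), 21(W), all W → L
n=26: reaches L-position 25 → W
n=27: reaches L-position 25 → W
n=28: reaches L-position 25 → W
n=29: reaches L-position 25 → W
n=30: only reaches 29(W), 28(W), 27(W), 26(W), all W → L
n=31: reaches L-position 30 → W
n=32: reaches L-position 30 → W
n=33: reaches L-position 30 → W
n=34: reaches L-position 30 → W
n=35: only reaches 34(W), 33(W), 32(W), 31(W), all W → L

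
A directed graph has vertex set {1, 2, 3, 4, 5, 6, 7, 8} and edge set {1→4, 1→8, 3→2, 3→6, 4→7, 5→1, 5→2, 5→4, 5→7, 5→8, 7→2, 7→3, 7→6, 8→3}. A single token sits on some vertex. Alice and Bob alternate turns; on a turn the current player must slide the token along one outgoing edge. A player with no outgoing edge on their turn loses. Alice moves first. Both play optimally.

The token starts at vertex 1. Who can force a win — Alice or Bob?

Classify positions by backward induction: terminal positions (no move available) are L. From any other position, the mover wins iff some move reaches an L.
Every edge goes from a vertex to one that appears earlier in the order 2, 6, 3, 7, 4, 8, 1, 5, so processing vertices in that order labels each vertex after all of its successors.
2: no outgoing edge → L
6: no outgoing edge → L
3: can move to 6, which is L ⇒ W
7: can move to 6, which is L ⇒ W
4: the only move is to 7(W), a W ⇒ L
8: the only move is to 3(W), a W ⇒ L
1: can move to 8, which is L ⇒ W
5: can move to 8, which is L ⇒ W
The starting position 1 is W: Alice should move to 8, handing over an L position.

Alice wins.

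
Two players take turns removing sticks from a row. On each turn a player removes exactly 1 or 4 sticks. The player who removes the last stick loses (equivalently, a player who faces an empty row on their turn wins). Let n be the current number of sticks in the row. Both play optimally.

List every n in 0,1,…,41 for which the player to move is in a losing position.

Classify positions by backward induction: terminal positions (no move available) are W. From any other position, the mover wins iff some move reaches an L.
n=0: no move; the opponent has just taken the last stick and therefore loses → W
n=1: only reaches 0(W), which is W → L
n=2: reaches L-position 1 → W
n=3: only reaches 2(W), which is W → L
n=4: reaches L-position 3 → W
n=5: reaches L-position 1 → W
n=6: only reaches 5(W), 2(W), all W → L
n=7: reaches L-position 6 → W
n=8: only reaches 7(W), 4(W), all W → L
n=9: reaches L-position 8 → W
n=10: reaches L-position 6 → W
n=11: only reaches 10(W), 7(W), all W → L
n=12: reaches L-position 11 → W
n=13: only reaches 12(W), 9(W), all W → L
n=14: reaches L-position 13 → W
n=15: reaches L-position 11 → W
n=16: only reaches 15(W), 12(W), all W → L
n=17: reaches L-position 16 → W
n=18: only reaches 17(W), 14(W), all W → L
n=19: reaches L-position 18 → W
n=20: reaches L-position 16 → W
n=21: only reaches 20(W), 17(W), all W → L
n=22: reaches L-position 21 → W
n=23: only reaches 22(W), 19(W), all W → L
n=24: reaches L-position 23 → W
n=25: reaches L-position 21 → W
n=26: only reaches 25(W), 22(W), all W → L
n=27: reaches L-position 26 → W
n=28: only reaches 27(W), 24(W), all W → L
n=29: reaches L-position 28 → W
n=30: reaches L-position 26 → W
n=31: only reaches 30(W), 27(W), all W → L
n=32: reaches L-position 31 → W
n=33: only reaches 32(W), 29(W), all W → L
n=34: reaches L-position 33 → W
n=35: reaches L-position 31 → W
n=36: only reaches 35(W), 32(W), all W → L
n=37: reaches L-position 36 → W
n=38: only reaches 37(W), 34(W), all W → L
n=39: reaches L-position 38 → W
n=40: reaches L-position 36 → W
n=41: only reaches 40(W), 37(W), all W → L
Reading off the rows marked L gives the requested list; there are 17 such values of n.

1, 3, 6, 8, 11, 13, 16, 18, 21, 23, 26, 28, 31, 33, 36, 38, 41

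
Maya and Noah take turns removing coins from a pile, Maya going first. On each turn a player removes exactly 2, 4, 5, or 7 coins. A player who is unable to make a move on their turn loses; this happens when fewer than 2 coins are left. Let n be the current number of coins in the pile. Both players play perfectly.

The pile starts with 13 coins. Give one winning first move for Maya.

Remove 4, leaving 9.

Label each position W (a win for the player to move) or L (a loss). A position with no legal move is L; any other position is W exactly when some move reaches an L, and L when every move reaches a W.
n=0: no move → L
n=1: no move → L
n=2: reaches L-position 0 → W
n=3: reaches L-position 1 → W
n=4: reaches L-position 0 → W
n=5: reaches L-position 1 → W
n=6: reaches L-position 1 → W
n=7: reaches L-position 0 → W
n=8: reaches L-position 1 → W
n=9: only reaches 7(W), 5(W), 4(W), 2(W), all W → L
n=10: only reaches 8(W), 6(W), 5(W), 3(W), all W → L
n=11: reaches L-position 9 → W
n=12: reaches L-position 10 → W
n=13: reaches L-position 9 → W
From 13, the L positions reachable in one move are: 9.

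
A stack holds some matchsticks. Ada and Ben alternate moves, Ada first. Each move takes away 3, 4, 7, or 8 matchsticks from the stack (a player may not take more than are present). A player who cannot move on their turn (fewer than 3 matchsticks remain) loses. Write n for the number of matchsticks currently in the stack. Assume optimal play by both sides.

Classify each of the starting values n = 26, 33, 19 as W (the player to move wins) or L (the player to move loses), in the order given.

Build the W/L table. Terminal = L. A non-terminal position is W if it has a move to some L; otherwise it is L.
n=0: no move → L
n=1: no move → L
n=2: no move → L
n=3: can move to 0, which is L ⇒ W
n=4: can move to 1, which is L ⇒ W
n=5: can move to 2, which is L ⇒ W
n=6: can move to 2, which is L ⇒ W
n=7: can move to 0, which is L ⇒ W
n=8: can move to 1, which is L ⇒ W
n=9: can move to 2, which is L ⇒ W
n=10: can move to 2, which is L ⇒ W
n=11: moves to 8(W), 7(W), 4(W), 3(W); every one is W ⇒ L
n=12: moves to 9(W), 8(W), 5(W), 4(W); every one is W ⇒ L
n=13: moves to 10(W), 9(W), 6(W), 5(W); every one is W ⇒ L
n=14: can move to 11, which is L ⇒ W
n=15: can move to 12, which is L ⇒ W
n=16: can move to 13, which is L ⇒ W
n=17: can move to 13, which is L ⇒ W
n=18: can move to 11, which is L ⇒ W
n=19: can move to 12, which is L ⇒ W
n=20: can move to 13, which is L ⇒ W
n=21: can move to 13, which is L ⇒ W
n=22: moves to 19(W), 18(W), 15(W), 14(W); every one is W ⇒ L
n=23: moves to 20(W), 19(W), 16(W), 15(W); every one is W ⇒ L
n=24: moves to 21(W), 20(W), 17(W), 16(W); every one is W ⇒ L
n=25: can move to 22, which is L ⇒ W
n=26: can move to 23, which is L ⇒ W
n=27: can move to 24, which is L ⇒ W
n=28: can move to 24, which is L ⇒ W
n=29: can move to 22, which is L ⇒ W
n=30: can move to 23, which is L ⇒ W
n=31: can move to 24, which is L ⇒ W
n=32: can move to 24, which is L ⇒ W
n=33: moves to 30(W), 29(W), 26(W), 25(W); every one is W ⇒ L

26: W, 33: L, 19: W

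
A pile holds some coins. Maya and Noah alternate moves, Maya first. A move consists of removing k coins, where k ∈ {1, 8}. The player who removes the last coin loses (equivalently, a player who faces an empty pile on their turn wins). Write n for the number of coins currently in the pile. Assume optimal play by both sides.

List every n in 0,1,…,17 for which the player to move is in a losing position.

Compute win/loss labels from the base case upward. A position with no move is W. Any other position is W if it can reach an L in one move, else L.
n=0: no move; the opponent has just taken the last coin and therefore loses → W
n=1: the only move is to 0(W), a W ⇒ L
n=2: can move to 1, which is L ⇒ W
n=3: the only move is to 2(W), a W ⇒ L
n=4: can move to 3, which is L ⇒ W
n=5: the only move is to 4(W), a W ⇒ L
n=6: can move to 5, which is L ⇒ W
n=7: the only move is to 6(W), a W ⇒ L
n=8: can move to 7, which is L ⇒ W
n=9: can move to 1, which is L ⇒ W
n=10: moves to 9(W), 2(W); every one is W ⇒ L
n=11: can move to 10, which is L ⇒ W
n=12: moves to 11(W), 4(W); every one is W ⇒ L
n=13: can move to 12, which is L ⇒ W
n=14: moves to 13(W), 6(W); every one is W ⇒ L
n=15: can move to 14, which is L ⇒ W
n=16: moves to 15(W), 8(W); every one is W ⇒ L
n=17: can move to 16, which is L ⇒ W
Reading off the rows marked L gives the requested list; there are 8 such values of n.

1, 3, 5, 7, 10, 12, 14, 16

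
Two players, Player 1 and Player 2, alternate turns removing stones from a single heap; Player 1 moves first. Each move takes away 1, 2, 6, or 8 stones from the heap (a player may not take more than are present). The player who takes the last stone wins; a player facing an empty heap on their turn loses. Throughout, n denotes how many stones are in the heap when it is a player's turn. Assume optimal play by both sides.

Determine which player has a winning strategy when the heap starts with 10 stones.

Player 2 wins.

Build the W/L table. Terminal = L. A non-terminal position is W if it has a move to some L; otherwise it is L.
n=0: no move → L
n=1: W (go to 0, an L position)
n=2: W (go to 0, an L position)
n=3: L (options 2(W), 1(W) are all W)
n=4: W (go to 3, an L position)
n=5: W (go to 3, an L position)
n=6: W (go to 0, an L position)
n=7: L (options 6(W), 5(W), 1(W) are all W)
n=8: W (go to 7, an L position)
n=9: W (go to 7, an L position)
n=10: L (options 9(W), 8(W), 4(W), 2(W) are all W)
Every move from 10 reaches a W position, so the mover loses.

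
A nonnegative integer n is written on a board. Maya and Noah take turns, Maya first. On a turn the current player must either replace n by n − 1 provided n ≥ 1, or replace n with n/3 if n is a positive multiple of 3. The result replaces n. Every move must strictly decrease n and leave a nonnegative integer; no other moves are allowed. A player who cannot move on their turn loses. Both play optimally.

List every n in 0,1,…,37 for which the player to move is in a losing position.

0, 2, 4, 7, 9, 11, 13, 15, 17, 19, 22, 24, 26, 28, 30, 32, 34, 36

Use the standard recursion: the mover loses at a terminal position; elsewhere, the mover wins exactly when some move hands the opponent an L position.
n=0: no move → L
n=1: W (go to 0, an L position)
n=2: L (sole option 1(W) is W)
n=3: W (go to 2, an L position)
n=4: L (sole option 3(W) is W)
n=5: W (go to 4, an L position)
n=6: W (go to 2, an L position)
n=7: L (sole option 6(W) is W)
n=8: W (go to 7, an L position)
n=9: L (options 3(W), 8(W) are all W)
n=10: W (go to 9, an L position)
n=11: L (sole option 10(W) is W)
n=12: W (go to 4, an L position)
n=13: L (sole option 12(W) is W)
n=14: W (go to 13, an L position)
n=15: L (options 5(W), 14(W) are all W)
n=16: W (go to 15, an L position)
n=17: L (sole option 16(W) is W)
n=18: W (go to 17, an L position)
n=19: L (sole option 18(W) is W)
n=20: W (go to 19, an L position)
n=21: W (go to 7, an L position)
n=22: L (sole option 21(W) is W)
n=23: W (go to 22, an L position)
n=24: L (options 8(W), 23(W) are all W)
n=25: W (go to 24, an L position)
n=26: L (sole option 25(W) is W)
n=27: W (go to 9, an L position)
n=28: L (sole option 27(W) is W)
n=29: W (go to 28, an L position)
n=30: L (options 10(W), 29(W) are all W)
n=31: W (go to 30, an L position)
n=32: L (sole option 31(W) is W)
n=33: W (go to 11, an L position)
n=34: L (sole option 33(W) is W)
n=35: W (go to 34, an L position)
n=36: L (options 12(W), 35(W) are all W)
n=37: W (go to 36, an L position)
The losing starting values of n are exactly the entries labelled L in this table (18 of them).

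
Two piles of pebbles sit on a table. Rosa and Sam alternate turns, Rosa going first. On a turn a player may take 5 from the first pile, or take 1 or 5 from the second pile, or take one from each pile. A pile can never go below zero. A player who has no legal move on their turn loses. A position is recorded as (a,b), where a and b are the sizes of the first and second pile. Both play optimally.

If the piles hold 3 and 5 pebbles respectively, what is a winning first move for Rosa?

Classify positions by backward induction: terminal positions (no move available) are L. From any other position, the mover wins iff some move reaches an L.
No move ever increases a pile, so every position that can arise here has a ≤ 3 and b ≤ 5; it is enough to label the cells with 0 ≤ a ≤ 3 and 0 ≤ b ≤ 5.
Every move lowers a or b (never raises either), so fill the grid row by row in increasing a, and left to right within a row: each cell's successors are then already labelled.
      b=0  b=1  b=2  b=3  b=4  b=5
a=0:    L    W    L    W    L    W
a=1:    L    W    L    W    L    W
a=2:    L    W    L    W    L    W
a=3:    L    W    L    W    L    W
Cells with no legal move (terminal, hence L): (0,0), (1,0), (2,0), (3,0).
The remaining L cells, each justified by listing all of its moves:
(0,2): the only move is to (0,1)(W), a W ⇒ L
(0,4): the only move is to (0,3)(W), a W ⇒ L
(1,2): moves to (1,1)(W), (0,1)(W); every one is W ⇒ L
(1,4): moves to (1,3)(W), (0,3)(W); every one is W ⇒ L
(2,2): moves to (2,1)(W), (1,1)(W); every one is W ⇒ L
(2,4): moves to (2,3)(W), (1,3)(W); every one is W ⇒ L
(3,2): moves to (3,1)(W), (2,1)(W); every one is W ⇒ L
(3,4): moves to (3,3)(W), (2,3)(W); every one is W ⇒ L
Every other cell has at least one move into one of the L cells above, so it is W.
From (3,5), the L positions reachable in one move are: (3,4), (3,0), (2,4). Any move reaching one of these is winning.

Move to (3,4).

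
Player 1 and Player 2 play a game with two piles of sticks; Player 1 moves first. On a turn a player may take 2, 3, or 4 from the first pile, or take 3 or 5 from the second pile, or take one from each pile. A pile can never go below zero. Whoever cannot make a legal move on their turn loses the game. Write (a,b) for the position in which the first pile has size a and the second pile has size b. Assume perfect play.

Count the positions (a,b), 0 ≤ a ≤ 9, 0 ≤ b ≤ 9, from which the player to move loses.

30

Classify positions by backward induction: terminal positions (no move available) are L. From any other position, the mover wins iff some move reaches an L.
Every move lowers a or b (never raises either), so fill the grid row by row in increasing a, and left to right within a row: each cell's successors are then already labelled.
      b=0  b=1  b=2  b=3  b=4  b=5  b=6  b=7  b=8  b=9
a=0:    L    L    L    W    W    W    W    W    L    L
a=1:    L    W    W    W    L    W    L    W    L    W
a=2:    W    W    W    L    L    W    W    W    W    W
a=3:    W    W    W    L    W    W    W    L    W    W
a=4:    W    W    W    W    W    L    W    L    W    W
a=5:    W    L    L    W    W    W    W    W    W    L
a=6:    L    L    W    W    W    W    W    W    L    L
a=7:    L    W    W    W    L    W    L    W    L    W
a=8:    W    W    W    L    L    W    W    W    W    W
a=9:    W    W    W    L    W    W    W    L    W    W
Cells with no legal move (terminal, hence L): (0,0), (0,1), (0,2), (1,0).
The remaining L cells, each justified by listing all of its moves:
(0,8): only reaches (0,5)(W), (0,3)(W), all W → L
(0,9): only reaches (0,6)(W), (0,4)(W), all W → L
(1,4): only reaches (1,1)(W), (0,3)(W), all W → L
(1,6): only reaches (1,3)(W), (1,1)(W), (0,5)(W), all W → L
(1,8): only reaches (1,5)(W), (1,3)(W), (0,7)(W), all W → L
(2,3): only reaches (0,3)(W), (2,0)(W), (1,2)(W), all W → L
(2,4): only reaches (0,4)(W), (2,1)(W), (1,3)(W), all W → L
(3,3): only reaches (1,3)(W), (0,3)(W), (3,0)(W), (2,2)(W), all W → L
(3,7): only reaches (1,7)(W), (0,7)(W), (3,4)(W), (3,2)(W), (2,6)(W), all W → L
(4,5): only reaches (2,5)(W), (1,5)(W), (0,5)(W), (4,2)(W), (4,0)(W), (3,4)(W), all W → L
(4,7): only reaches (2,7)(W), (1,7)(W), (0,7)(W), (4,4)(W), (4,2)(W), (3,6)(W), all W → L
(5,1): only reaches (3,1)(W), (2,1)(W), (1,1)(W), (4,0)(W), all W → L
(5,2): only reaches (3,2)(W), (2,2)(W), (1,2)(W), (4,1)(W), all W → L
(5,9): only reaches (3,9)(W), (2,9)(W), (1,9)(W), (5,6)(W), (5,4)(W), (4,8)(W), all W → L
(6,0): only reaches (4,0)(W), (3,0)(W), (2,0)(W), all W → L
(6,1): only reaches (4,1)(W), (3,1)(W), (2,1)(W), (5,0)(W), all W → L
(6,8): only reaches (4,8)(W), (3,8)(W), (2,8)(W), (6,5)(W), (6,3)(W), (5,7)(W), all W → L
(6,9): only reaches (4,9)(W), (3,9)(W), (2,9)(W), (6,6)(W), (6,4)(W), (5,8)(W), all W → L
(7,0): only reaches (5,0)(W), (4,0)(W), (3,0)(W), all W → L
(7,4): only reaches (5,4)(W), (4,4)(W), (3,4)(W), (7,1)(W), (6,3)(W), all W → L
(7,6): only reaches (5,6)(W), (4,6)(W), (3,6)(W), (7,3)(W), (7,1)(W), (6,5)(W), all W → L
(7,8): only reaches (5,8)(W), (4,8)(W), (3,8)(W), (7,5)(W), (7,3)(W), (6,7)(W), all W → L
(8,3): only reaches (6,3)(W), (5,3)(W), (4,3)(W), (8,0)(W), (7,2)(W), all W → L
(8,4): only reaches (6,4)(W), (5,4)(W), (4,4)(W), (8,1)(W), (7,3)(W), all W → L
(9,3): only reaches (7,3)(W), (6,3)(W), (5,3)(W), (9,0)(W), (8,2)(W), all W → L
(9,7): only reaches (7,7)(W), (6,7)(W), (5,7)(W), (9,4)(W), (9,2)(W), (8,6)(W), all W → L
Every other cell has at least one move into one of the L cells above, so it is W.
L cells per row: a=0: 5, a=1: 4, a=2: 2, a=3: 2, a=4: 2, a=5: 3, a=6: 4, a=7: 4, a=8: 2, a=9: 2; total 30.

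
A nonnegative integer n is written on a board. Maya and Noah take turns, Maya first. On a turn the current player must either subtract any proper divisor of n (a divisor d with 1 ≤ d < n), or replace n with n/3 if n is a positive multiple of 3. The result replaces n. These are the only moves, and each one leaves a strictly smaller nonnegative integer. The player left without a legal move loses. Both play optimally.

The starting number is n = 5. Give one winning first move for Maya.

Label each position W (a win for the player to move) or L (a loss). A position with no legal move is L; any other position is W exactly when some move reaches an L, and L when every move reaches a W.
n=0: no move → L
n=1: no move → L
n=2: can move to 1, which is L ⇒ W
n=3: can move to 1, which is L ⇒ W
n=4: moves to 2(W), 3(W); every one is W ⇒ L
n=5: can move to 4, which is L ⇒ W
From 5, the L positions reachable in one move are: 4.

Move to 4.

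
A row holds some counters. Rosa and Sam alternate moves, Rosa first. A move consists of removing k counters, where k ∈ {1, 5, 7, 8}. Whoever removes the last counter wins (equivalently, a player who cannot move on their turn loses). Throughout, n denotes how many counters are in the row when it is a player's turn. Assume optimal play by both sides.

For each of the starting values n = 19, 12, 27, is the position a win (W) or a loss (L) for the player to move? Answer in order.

Compute win/loss labels from the base case upward. A position with no move is L. Any other position is W if it can reach an L in one move, else L.
n=0: no move → L
n=1: can move to 0, which is L ⇒ W
n=2: the only move is to 1(W), a W ⇒ L
n=3: can move to 2, which is L ⇒ W
n=4: the only move is to 3(W), a W ⇒ L
n=5: can move to 4, which is L ⇒ W
n=6: moves to 5(W), 1(W); every one is W ⇒ L
n=7: can move to 6, which is L ⇒ W
n=8: can move to 0, which is L ⇒ W
n=9: can move to 4, which is L ⇒ W
n=10: can move to 2, which is L ⇒ W
n=11: can move to 6, which is L ⇒ W
n=12: can move to 4, which is L ⇒ W
n=13: can move to 6, which is L ⇒ W
n=14: can move to 6, which is L ⇒ W
n=15: moves to 14(W), 10(W), 8(W), 7(W); every one is W ⇒ L
n=16: can move to 15, which is L ⇒ W
n=17: moves to 16(W), 12(W), 10(W), 9(W); every one is W ⇒ L
n=18: can move to 17, which is L ⇒ W
n=19: moves to 18(W), 14(W), 12(W), 11(W); every one is W ⇒ L
n=20: can move to 19, which is L ⇒ W
n=21: moves to 20(W), 16(W), 14(W), 13(W); every one is W ⇒ L
n=22: can move to 21, which is L ⇒ W
n=23: can move to 15, which is L ⇒ W
n=24: can move to 19, which is L ⇒ W
n=25: can move to 17, which is L ⇒ W
n=26: can move to 21, which is L ⇒ W
n=27: can move to 19, which is L ⇒ W

19: L, 12: W, 27: W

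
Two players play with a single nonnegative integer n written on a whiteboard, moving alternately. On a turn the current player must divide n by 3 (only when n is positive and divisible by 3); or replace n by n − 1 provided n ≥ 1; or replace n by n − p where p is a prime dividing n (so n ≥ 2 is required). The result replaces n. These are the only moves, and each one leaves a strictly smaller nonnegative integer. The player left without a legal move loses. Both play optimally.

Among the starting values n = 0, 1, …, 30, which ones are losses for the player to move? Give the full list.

0, 4, 8, 14, 18, 22, 25, 27

Work bottom-up. With no move the player to move loses. Otherwise the position is W if at least one move leads to an L position for the opponent, and L if every move leads to a W.
n=0: no move → L
n=1: can move to 0, which is L ⇒ W
n=2: can move to 0, which is L ⇒ W
n=3: can move to 0, which is L ⇒ W
n=4: moves to 2(W), 3(W); every one is W ⇒ L
n=5: can move to 0, which is L ⇒ W
n=6: can move to 4, which is L ⇒ W
n=7: can move to 0, which is L ⇒ W
n=8: moves to 6(W), 7(W); every one is W ⇒ L
n=9: can move to 8, which is L ⇒ W
n=10: can move to 8, which is L ⇒ W
n=11: can move to 0, which is L ⇒ W
n=12: can move to 4, which is L ⇒ W
n=13: can move to 0, which is L ⇒ W
n=14: moves to 7(W), 12(W), 13(W); every one is W ⇒ L
n=15: can move to 14, which is L ⇒ W
n=16: can move to 14, which is L ⇒ W
n=17: can move to 0, which is L ⇒ W
n=18: moves to 6(W), 15(W), 16(W), 17(W); every one is W ⇒ L
n=19: can move to 0, which is L ⇒ W
n=20: can move to 18, which is L ⇒ W
n=21: can move to 14, which is L ⇒ W
n=22: moves to 11(W), 20(W), 21(W); every one is W ⇒ L
n=23: can move to 0, which is L ⇒ W
n=24: can move to 8, which is L ⇒ W
n=25: moves to 20(W), 24(W); every one is W ⇒ L
n=26: can move to 25, which is L ⇒ W
n=27: moves to 9(W), 24(W), 26(W); every one is W ⇒ L
n=28: can move to 27, which is L ⇒ W
n=29: can move to 0, which is L ⇒ W
n=30: can move to 25, which is L ⇒ W
The losing starting values of n are exactly the entries labelled L in this table (8 of them).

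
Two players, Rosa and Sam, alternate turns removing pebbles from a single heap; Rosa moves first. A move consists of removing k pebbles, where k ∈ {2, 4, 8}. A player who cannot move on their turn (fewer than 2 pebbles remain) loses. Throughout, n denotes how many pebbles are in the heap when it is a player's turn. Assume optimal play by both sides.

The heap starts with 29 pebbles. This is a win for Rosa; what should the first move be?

Remove 4, leaving 25.

Positions with no move are L. A position that does have a move is losing for the player to move precisely when every available move leads to a winning position for the opponent. Fill in the labels:
n=0: no move → L
n=1: no move → L
n=2: W (go to 0, an L position)
n=3: W (go to 1, an L position)
n=4: W (go to 0, an L position)
n=5: W (go to 1, an L position)
n=6: L (options 4(W), 2(W) are all W)
n=7: L (options 5(W), 3(W) are all W)
n=8: W (go to 6, an L position)
n=9: W (go to 7, an L position)
n=10: W (go to 6, an L position)
n=11: W (go to 7, an L position)
n=12: L (options 10(W), 8(W), 4(W) are all W)
n=13: L (options 11(W), 9(W), 5(W) are all W)
n=14: W (go to 12, an L position)
n=15: W (go to 13, an L position)
n=16: W (go to 12, an L position)
n=17: W (go to 13, an L position)
n=18: L (options 16(W), 14(W), 10(W) are all W)
n=19: L (options 17(W), 15(W), 11(W) are all W)
n=20: W (go to 18, an L position)
n=21: W (go to 19, an L position)
n=22: W (go to 18, an L position)
n=23: W (go to 19, an L position)
n=24: L (options 22(W), 20(W), 16(W) are all W)
n=25: L (options 23(W), 21(W), 17(W) are all W)
n=26: W (go to 24, an L position)
n=27: W (go to 25, an L position)
n=28: W (go to 24, an L position)
n=29: W (go to 25, an L position)
From 29, the L positions reachable in one move are: 25.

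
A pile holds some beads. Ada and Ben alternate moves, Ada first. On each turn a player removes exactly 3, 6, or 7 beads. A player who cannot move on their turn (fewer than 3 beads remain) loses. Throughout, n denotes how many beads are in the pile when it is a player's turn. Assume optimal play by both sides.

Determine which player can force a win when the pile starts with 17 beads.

Positions with no move are L. A position that does have a move is losing for the player to move precisely when every available move leads to a winning position for the opponent. Fill in the labels:
n=0: no move → L
n=1: no move → L
n=2: no move → L
n=3: reaches L-position 0 → W
n=4: reaches L-position 1 → W
n=5: reaches L-position 2 → W
n=6: reaches L-position 0 → W
n=7: reaches L-position 1 → W
n=8: reaches L-position 2 → W
n=9: reaches L-position 2 → W
n=10: only reaches 7(W), 4(W), 3(W), all W → L
n=11: only reaches 8(W), 5(W), 4(W), all W → L
n=12: only reaches 9(W), 6(W), 5(W), all W → L
n=13: reaches L-position 10 → W
n=14: reaches L-position 11 → W
n=15: reaches L-position 12 → W
n=16: reaches L-position 10 → W
n=17: reaches L-position 11 → W
The starting position 17 is W: Ada should remove 6, leaving 11, handing over an L position.

Ada wins.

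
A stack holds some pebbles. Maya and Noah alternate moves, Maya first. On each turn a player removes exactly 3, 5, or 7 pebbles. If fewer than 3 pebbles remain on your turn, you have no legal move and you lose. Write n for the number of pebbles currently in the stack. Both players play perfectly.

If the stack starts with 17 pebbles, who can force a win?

Maya wins.

Use the standard recursion: the mover loses at a terminal position; elsewhere, the mover wins exactly when some move hands the opponent an L position.
n=0: no move → L
n=1: no move → L
n=2: no move → L
n=3: →0(L), so W
n=4: →1(L), so W
n=5: →2(L), so W
n=6: →1(L), so W
n=7: →2(L), so W
n=8: →1(L), so W
n=9: →2(L), so W
n=10: →7(W), 5(W), 3(W) — all W, so L
n=11: →8(W), 6(W), 4(W) — all W, so L
n=12: →9(W), 7(W), 5(W) — all W, so L
n=13: →10(L), so W
n=14: →11(L), so W
n=15: →12(L), so W
n=16: →11(L), so W
n=17: →12(L), so W
From 17 Maya can remove 5, leaving 12, reaching an L position.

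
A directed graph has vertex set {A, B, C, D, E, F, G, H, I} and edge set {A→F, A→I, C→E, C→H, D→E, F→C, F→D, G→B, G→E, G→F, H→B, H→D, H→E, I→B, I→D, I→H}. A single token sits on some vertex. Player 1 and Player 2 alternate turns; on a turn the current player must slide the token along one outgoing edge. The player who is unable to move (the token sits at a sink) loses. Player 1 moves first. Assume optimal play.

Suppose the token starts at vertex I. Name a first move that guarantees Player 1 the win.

Work bottom-up. With no move the player to move loses. Otherwise the position is W if at least one move leads to an L position for the opponent, and L if every move leads to a W.
Every edge goes from a vertex to one that appears earlier in the order E, B, D, H, I, C, F, A, G, so processing vertices in that order labels each vertex after all of its successors.
E: no outgoing edge → L
B: no outgoing edge → L
D: reaches L-position E → W
H: reaches L-position B → W
I: reaches L-position B → W
C: reaches L-position E → W
F: only reaches C(W), D(W), all W → L
A: reaches L-position F → W
G: reaches L-position F → W
From I, the L positions reachable in one move are: B.

Move to B.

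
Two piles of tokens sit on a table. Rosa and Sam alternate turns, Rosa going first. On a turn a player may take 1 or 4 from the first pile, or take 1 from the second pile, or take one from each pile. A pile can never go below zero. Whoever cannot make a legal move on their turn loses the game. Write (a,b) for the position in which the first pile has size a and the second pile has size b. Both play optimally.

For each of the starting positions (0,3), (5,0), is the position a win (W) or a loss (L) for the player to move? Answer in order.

(0,3): W, (5,0): L

Build the W/L table. Terminal = L. A non-terminal position is W if it has a move to some L; otherwise it is L.
No move ever increases a pile, so every position that can arise here has a ≤ 5 and b ≤ 3; it is enough to label the cells with 0 ≤ a ≤ 5 and 0 ≤ b ≤ 3.
Every move lowers a or b (never raises either), so fill the grid row by row in increasing a, and left to right within a row: each cell's successors are then already labelled.
      b=0  b=1  b=2  b=3
a=0:    L    W    L    W
a=1:    W    W    W    W
a=2:    L    W    L    W
a=3:    W    W    W    W
a=4:    W    L    W    L
a=5:    L    W    W    W
Cells with no legal move (terminal, hence L): (0,0).
The remaining L cells, each justified by listing all of its moves:
(0,2): only reaches (0,1)(W), which is W → L
(2,0): only reaches (1,0)(W), which is W → L
(2,2): only reaches (1,2)(W), (2,1)(W), (1,1)(W), all W → L
(4,1): only reaches (3,1)(W), (0,1)(W), (4,0)(W), (3,0)(W), all W → L
(4,3): only reaches (3,3)(W), (0,3)(W), (4,2)(W), (3,2)(W), all W → L
(5,0): only reaches (4,0)(W), (1,0)(W), all W → L
Every other cell has at least one move into one of the L cells above, so it is W.
(0,3): the move to (0,2) reaches an L cell, so W
(5,0): one of the L cells justified above, so L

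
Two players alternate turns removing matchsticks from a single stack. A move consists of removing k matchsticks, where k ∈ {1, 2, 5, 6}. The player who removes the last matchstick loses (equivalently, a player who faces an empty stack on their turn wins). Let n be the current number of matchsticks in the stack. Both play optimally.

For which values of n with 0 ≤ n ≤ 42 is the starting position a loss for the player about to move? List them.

1, 4, 8, 11, 15, 18, 22, 25, 29, 32, 36, 39

Label each position W (a win for the player to move) or L (a loss). A position with no legal move is W; any other position is W exactly when some move reaches an L, and L when every move reaches a W.
n=0: no move; the opponent has just taken the last matchstick and therefore loses → W
n=1: the only move is to 0(W), a W ⇒ L
n=2: can move to 1, which is L ⇒ W
n=3: can move to 1, which is L ⇒ W
n=4: moves to 3(W), 2(W); every one is W ⇒ L
n=5: can move to 4, which is L ⇒ W
n=6: can move to 4, which is L ⇒ W
n=7: can move to 1, which is L ⇒ W
n=8: moves to 7(W), 6(W), 3(W), 2(W); every one is W ⇒ L
n=9: can move to 8, which is L ⇒ W
n=10: can move to 8, which is L ⇒ W
n=11: moves to 10(W), 9(W), 6(W), 5(W); every one is W ⇒ L
n=12: can move to 11, which is L ⇒ W
n=13: can move to 11, which is L ⇒ W
n=14: can move to 8, which is L ⇒ W
n=15: moves to 14(W), 13(W), 10(W), 9(W); every one is W ⇒ L
n=16: can move to 15, which is L ⇒ W
n=17: can move to 15, which is L ⇒ W
n=18: moves to 17(W), 16(W), 13(W), 12(W); every one is W ⇒ L
n=19: can move to 18, which is L ⇒ W
n=20: can move to 18, which is L ⇒ W
n=21: can move to 15, which is L ⇒ W
n=22: moves to 21(W), 20(W), 17(W), 16(W); every one is W ⇒ L
n=23: can move to 22, which is L ⇒ W
n=24: can move to 22, which is L ⇒ W
n=25: moves to 24(W), 23(W), 20(W), 19(W); every one is W ⇒ L
n=26: can move to 25, which is L ⇒ W
n=27: can move to 25, which is L ⇒ W
n=28: can move to 22, which is L ⇒ W
n=29: moves to 28(W), 27(W), 24(W), 23(W); every one is W ⇒ L
n=30: can move to 29, which is L ⇒ W
n=31: can move to 29, which is L ⇒ W
n=32: moves to 31(W), 30(W), 27(W), 26(W); every one is W ⇒ L
n=33: can move to 32, which is L ⇒ W
n=34: can move to 32, which is L ⇒ W
n=35: can move to 29, which is L ⇒ W
n=36: moves to 35(W), 34(W), 31(W), 30(W); every one is W ⇒ L
n=37: can move to 36, which is L ⇒ W
n=38: can move to 36, which is L ⇒ W
n=39: moves to 38(W), 37(W), 34(W), 33(W); every one is W ⇒ L
n=40: can move to 39, which is L ⇒ W
n=41: can move to 39, which is L ⇒ W
n=42: can move to 36, which is L ⇒ W
Reading off the rows marked L gives the requested list; there are 12 such values of n.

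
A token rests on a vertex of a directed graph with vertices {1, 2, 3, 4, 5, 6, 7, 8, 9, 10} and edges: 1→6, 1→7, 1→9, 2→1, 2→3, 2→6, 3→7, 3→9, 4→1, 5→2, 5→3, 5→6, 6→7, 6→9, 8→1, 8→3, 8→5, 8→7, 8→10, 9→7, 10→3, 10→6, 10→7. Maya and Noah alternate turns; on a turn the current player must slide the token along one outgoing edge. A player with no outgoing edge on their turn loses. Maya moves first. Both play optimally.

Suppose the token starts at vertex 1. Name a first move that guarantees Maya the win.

Move to 7.

Label each position W (a win for the player to move) or L (a loss). A position with no legal move is L; any other position is W exactly when some move reaches an L, and L when every move reaches a W.
Every edge goes from a vertex to one that appears earlier in the order 7, 9, 6, 3, 1, 2, 5, 10, 8, 4, so processing vertices in that order labels each vertex after all of its successors.
7: no outgoing edge → L
9: reaches L-position 7 → W
6: reaches L-position 7 → W
3: reaches L-position 7 → W
1: reaches L-position 7 → W
2: only reaches 1(W), 3(W), 6(W), all W → L
5: reaches L-position 2 → W
10: reaches L-position 7 → W
8: reaches L-position 7 → W
4: only reaches 1(W), which is W → L
From 1, the L positions reachable in one move are: 7.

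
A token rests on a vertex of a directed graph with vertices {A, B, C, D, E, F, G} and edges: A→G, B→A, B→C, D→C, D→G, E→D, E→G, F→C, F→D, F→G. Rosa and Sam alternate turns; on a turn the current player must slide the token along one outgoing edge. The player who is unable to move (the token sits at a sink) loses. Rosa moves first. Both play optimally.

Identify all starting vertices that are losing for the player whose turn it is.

C, G

Classify positions by backward induction: terminal positions (no move available) are L. From any other position, the mover wins iff some move reaches an L.
Every edge goes from a vertex to one that appears earlier in the order G, C, A, B, D, F, E, so processing vertices in that order labels each vertex after all of its successors.
G: no outgoing edge → L
C: no outgoing edge → L
A: reaches L-position G → W
B: reaches L-position C → W
D: reaches L-position C → W
F: reaches L-position C → W
E: reaches L-position G → W
The losing starting vertices are exactly the entries labelled L in this table (2 of them).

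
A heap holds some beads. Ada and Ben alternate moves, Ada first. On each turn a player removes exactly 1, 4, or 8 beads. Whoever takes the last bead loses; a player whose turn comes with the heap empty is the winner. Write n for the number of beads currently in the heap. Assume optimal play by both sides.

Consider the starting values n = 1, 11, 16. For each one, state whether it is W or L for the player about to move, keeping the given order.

Label each position W (a win for the player to move) or L (a loss). A position with no legal move is W; any other position is W exactly when some move reaches an L, and L when every move reaches a W.
n=0: no move; the opponent has just taken the last bead and therefore loses → W
n=1: only reaches 0(W), which is W → L
n=2: reaches L-position 1 → W
n=3: only reaches 2(W), which is W → L
n=4: reaches L-position 3 → W
n=5: reaches L-position 1 → W
n=6: only reaches 5(W), 2(W), all W → L
n=7: reaches L-position 6 → W
n=8: only reaches 7(W), 4(W), 0(W), all W → L
n=9: reaches L-position 8 → W
n=10: reaches L-position 6 → W
n=11: reaches L-position 3 → W
n=12: reaches L-position 8 → W
n=13: only reaches 12(W), 9(W), 5(W), all W → L
n=14: reaches L-position 13 → W
n=15: only reaches 14(W), 11(W), 7(W), all W → L
n=16: reaches L-position 15 → W

1: L, 11: W, 16: W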